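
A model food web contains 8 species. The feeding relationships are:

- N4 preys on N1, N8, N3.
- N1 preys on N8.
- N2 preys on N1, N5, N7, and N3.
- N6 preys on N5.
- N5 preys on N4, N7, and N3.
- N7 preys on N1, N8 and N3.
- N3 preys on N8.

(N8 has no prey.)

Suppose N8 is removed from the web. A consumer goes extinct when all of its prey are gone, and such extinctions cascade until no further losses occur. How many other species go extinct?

7

Remove N8.
Round 1: N1 (all prey gone), N3 (all prey gone) → extinct.
Round 2: N7 (all prey gone), N4 (all prey gone) → extinct.
Round 3: N5 (all prey gone) → extinct.
Round 4: N6 (all prey gone), N2 (all prey gone) → extinct.
No further losses. Total secondary extinctions: 7.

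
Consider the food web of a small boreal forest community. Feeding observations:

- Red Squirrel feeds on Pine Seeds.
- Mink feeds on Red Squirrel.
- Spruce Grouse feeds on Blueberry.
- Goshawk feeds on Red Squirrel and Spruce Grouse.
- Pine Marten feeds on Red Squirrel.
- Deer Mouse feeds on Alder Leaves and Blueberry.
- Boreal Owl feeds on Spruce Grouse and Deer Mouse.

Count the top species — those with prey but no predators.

4

Top species (has prey, but nothing eats it): Mink, Boreal Owl, Goshawk, Pine Marten.
Count: 4.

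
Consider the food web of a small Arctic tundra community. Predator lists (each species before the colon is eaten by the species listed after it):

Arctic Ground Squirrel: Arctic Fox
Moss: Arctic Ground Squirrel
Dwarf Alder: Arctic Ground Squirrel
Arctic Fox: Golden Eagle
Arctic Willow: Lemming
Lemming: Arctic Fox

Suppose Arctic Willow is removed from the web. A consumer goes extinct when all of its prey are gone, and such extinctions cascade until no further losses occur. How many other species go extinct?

1

Remove Arctic Willow.
Round 1: Lemming (all prey gone) → extinct.
No further losses. Total secondary extinctions: 1.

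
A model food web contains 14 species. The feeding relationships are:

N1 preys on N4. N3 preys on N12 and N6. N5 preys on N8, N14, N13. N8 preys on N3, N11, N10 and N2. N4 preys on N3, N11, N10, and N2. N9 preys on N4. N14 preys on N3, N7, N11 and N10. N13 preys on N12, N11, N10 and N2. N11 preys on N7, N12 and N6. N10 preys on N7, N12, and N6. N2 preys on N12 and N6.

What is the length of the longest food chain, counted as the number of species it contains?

4 species

One longest chain: N6 → N2 → N13 → N5.
It has 4 species and 3 links.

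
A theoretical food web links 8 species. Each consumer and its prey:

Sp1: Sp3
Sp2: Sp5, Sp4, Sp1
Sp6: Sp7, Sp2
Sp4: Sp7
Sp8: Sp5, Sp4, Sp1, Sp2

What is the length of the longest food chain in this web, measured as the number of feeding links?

One longest chain: Sp7 → Sp4 → Sp2 → Sp6.
It has 4 species and 3 links.

3 links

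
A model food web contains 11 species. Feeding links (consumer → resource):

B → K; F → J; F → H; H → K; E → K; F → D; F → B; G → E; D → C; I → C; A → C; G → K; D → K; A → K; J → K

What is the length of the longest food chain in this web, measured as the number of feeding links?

One longest chain: K → H → F.
It has 3 species and 2 links.

2 links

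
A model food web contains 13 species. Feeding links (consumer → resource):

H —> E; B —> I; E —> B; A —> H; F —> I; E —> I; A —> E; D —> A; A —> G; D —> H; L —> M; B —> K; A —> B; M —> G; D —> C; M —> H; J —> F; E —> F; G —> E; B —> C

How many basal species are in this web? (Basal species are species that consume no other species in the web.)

3

Basal species (no prey listed): K, I, C.
Count: 3.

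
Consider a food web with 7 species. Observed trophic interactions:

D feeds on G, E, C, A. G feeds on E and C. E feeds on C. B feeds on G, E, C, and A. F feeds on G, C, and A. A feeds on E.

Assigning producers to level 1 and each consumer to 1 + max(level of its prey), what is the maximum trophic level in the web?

Producers (level 1): C.
C → E → A → D gives D level 4.
No species has a prey at level 4, so no species reaches level 5.

4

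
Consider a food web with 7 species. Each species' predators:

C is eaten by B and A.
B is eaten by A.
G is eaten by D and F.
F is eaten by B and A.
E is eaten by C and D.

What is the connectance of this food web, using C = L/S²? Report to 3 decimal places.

C = 0.184

The web has S = 7 species and L = 9 feeding links.
C = L / S² = 9 / 49 = 0.1837 ≈ 0.184.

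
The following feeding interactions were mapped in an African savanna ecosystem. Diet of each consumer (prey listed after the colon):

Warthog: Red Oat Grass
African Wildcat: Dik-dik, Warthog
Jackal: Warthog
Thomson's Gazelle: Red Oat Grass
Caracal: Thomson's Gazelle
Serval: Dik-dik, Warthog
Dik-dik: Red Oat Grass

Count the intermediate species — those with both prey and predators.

Intermediate species (has both prey and predators): Dik-dik, Thomson's Gazelle, Warthog.
Count: 3.

3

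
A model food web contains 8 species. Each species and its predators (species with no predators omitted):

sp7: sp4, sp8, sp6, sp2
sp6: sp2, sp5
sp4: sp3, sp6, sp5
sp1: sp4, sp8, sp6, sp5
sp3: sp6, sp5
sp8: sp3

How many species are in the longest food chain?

5 species

One longest chain: sp1 → sp4 → sp3 → sp6 → sp2.
It has 5 species and 4 links.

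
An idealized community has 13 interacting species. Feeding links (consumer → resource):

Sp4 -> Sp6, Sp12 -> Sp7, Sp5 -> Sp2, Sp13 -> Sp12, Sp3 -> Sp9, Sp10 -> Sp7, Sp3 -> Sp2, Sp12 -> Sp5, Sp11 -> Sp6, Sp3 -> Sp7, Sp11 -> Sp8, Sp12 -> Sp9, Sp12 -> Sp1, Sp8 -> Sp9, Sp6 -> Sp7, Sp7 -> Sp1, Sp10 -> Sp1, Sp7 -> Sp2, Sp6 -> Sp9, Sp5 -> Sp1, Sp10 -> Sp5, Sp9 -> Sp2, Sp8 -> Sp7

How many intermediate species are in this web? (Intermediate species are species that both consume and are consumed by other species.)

6

Intermediate species (has both prey and predators): Sp7, Sp9, Sp5, Sp6, Sp8, Sp12.
Count: 6.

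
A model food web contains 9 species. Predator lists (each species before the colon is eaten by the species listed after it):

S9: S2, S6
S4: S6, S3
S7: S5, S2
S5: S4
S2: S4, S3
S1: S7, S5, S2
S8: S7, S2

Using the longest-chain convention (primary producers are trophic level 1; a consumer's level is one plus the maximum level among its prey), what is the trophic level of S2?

S1 is a producer → level 1.
S7 eats S1 (level 1); other prey at levels: S8 1 → level 2.
S2 eats S7 (level 2); other prey at levels: S9 1, S1 1, S8 1 → level 3.

Trophic level 3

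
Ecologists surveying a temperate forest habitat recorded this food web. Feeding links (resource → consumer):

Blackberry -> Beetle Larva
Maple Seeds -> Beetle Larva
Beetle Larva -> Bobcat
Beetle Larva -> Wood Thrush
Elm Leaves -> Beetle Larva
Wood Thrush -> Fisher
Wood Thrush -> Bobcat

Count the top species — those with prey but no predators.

Top species (has prey, but nothing eats it): Fisher, Bobcat.
Count: 2.

2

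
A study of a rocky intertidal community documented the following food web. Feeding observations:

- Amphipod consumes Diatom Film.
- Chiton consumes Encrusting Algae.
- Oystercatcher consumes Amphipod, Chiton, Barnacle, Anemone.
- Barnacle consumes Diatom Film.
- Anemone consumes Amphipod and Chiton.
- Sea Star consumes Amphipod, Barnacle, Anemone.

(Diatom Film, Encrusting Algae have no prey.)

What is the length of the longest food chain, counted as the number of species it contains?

4 species

One longest chain: Diatom Film → Amphipod → Anemone → Sea Star.
It has 4 species and 3 links.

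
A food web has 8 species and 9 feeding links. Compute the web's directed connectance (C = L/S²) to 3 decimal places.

The web has S = 8 species and L = 9 feeding links.
C = L / S² = 9 / 64 = 0.1406 ≈ 0.141.

C = 0.141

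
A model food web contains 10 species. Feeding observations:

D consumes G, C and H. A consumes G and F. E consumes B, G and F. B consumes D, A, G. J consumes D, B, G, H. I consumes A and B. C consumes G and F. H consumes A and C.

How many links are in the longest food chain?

One longest chain: G → C → H → D → B → J.
It has 6 species and 5 links.

5 links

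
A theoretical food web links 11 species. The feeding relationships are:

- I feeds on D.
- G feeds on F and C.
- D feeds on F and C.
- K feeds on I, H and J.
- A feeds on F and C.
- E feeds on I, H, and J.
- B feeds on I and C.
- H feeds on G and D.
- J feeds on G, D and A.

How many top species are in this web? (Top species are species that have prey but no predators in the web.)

3

Top species (has prey, but nothing eats it): E, B, K.
Count: 3.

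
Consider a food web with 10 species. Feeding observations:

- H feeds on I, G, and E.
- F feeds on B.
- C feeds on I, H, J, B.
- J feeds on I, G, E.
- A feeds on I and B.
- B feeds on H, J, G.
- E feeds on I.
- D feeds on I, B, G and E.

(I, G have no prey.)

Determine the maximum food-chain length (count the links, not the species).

One longest chain: I → E → J → B → F.
It has 5 species and 4 links.

4 links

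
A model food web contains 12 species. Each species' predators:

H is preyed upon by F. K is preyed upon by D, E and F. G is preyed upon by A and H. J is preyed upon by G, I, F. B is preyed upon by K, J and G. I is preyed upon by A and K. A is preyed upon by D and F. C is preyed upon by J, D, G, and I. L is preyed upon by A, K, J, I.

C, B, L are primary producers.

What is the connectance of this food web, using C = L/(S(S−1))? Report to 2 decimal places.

The web has S = 12 species and L = 24 feeding links.
C = L / (S(S−1)) = 24 / 132 = 0.1818 ≈ 0.18.

C = 0.18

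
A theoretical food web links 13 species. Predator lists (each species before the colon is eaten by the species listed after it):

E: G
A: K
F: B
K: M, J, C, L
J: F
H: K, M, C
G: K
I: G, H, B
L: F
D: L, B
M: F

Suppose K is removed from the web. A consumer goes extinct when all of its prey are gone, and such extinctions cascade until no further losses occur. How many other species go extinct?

Remove K.
Round 1: J (all prey gone) → extinct.
No further losses. Total secondary extinctions: 1.

1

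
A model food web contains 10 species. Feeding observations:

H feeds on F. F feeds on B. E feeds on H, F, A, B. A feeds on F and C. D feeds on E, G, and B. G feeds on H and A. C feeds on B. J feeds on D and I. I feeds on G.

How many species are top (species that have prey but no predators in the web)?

Top species (has prey, but nothing eats it): J.
Count: 1.

1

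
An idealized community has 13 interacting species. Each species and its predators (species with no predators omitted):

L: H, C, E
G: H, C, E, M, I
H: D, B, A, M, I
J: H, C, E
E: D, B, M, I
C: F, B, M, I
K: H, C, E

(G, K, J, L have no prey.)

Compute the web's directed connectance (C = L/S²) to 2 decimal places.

C = 0.16

The web has S = 13 species and L = 27 feeding links.
C = L / S² = 27 / 169 = 0.1598 ≈ 0.16.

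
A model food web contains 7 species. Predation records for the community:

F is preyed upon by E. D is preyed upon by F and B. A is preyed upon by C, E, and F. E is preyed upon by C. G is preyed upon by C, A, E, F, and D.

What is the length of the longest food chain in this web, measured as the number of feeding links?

One longest chain: G → A → F → E → C.
It has 5 species and 4 links.

4 links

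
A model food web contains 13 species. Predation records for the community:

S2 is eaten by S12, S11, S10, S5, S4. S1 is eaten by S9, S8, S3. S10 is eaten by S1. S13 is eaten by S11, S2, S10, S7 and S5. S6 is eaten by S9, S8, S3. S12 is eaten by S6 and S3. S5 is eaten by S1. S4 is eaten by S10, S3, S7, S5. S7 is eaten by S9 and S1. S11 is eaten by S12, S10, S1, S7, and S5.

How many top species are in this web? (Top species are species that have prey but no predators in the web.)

Top species (has prey, but nothing eats it): S9, S8, S3.
Count: 3.

3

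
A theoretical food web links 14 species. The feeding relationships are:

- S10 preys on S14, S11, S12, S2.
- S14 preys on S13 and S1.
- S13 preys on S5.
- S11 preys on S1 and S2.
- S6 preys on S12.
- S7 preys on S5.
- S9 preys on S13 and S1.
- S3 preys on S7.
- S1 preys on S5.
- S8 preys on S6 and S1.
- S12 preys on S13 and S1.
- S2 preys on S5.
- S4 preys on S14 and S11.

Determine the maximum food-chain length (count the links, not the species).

4 links

One longest chain: S5 → S1 → S12 → S6 → S8.
It has 5 species and 4 links.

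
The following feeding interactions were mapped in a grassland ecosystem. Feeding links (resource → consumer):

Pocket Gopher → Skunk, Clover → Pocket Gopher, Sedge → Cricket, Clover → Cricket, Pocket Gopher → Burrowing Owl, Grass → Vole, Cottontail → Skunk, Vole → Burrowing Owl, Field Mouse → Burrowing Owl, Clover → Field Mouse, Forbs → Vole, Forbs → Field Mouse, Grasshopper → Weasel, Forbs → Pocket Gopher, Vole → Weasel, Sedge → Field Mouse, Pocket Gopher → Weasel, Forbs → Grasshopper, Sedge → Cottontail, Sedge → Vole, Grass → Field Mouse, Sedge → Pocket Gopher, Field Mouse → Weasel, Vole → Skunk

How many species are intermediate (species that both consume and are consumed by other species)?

5

Intermediate species (has both prey and predators): Vole, Grasshopper, Cottontail, Pocket Gopher, Field Mouse.
Count: 5.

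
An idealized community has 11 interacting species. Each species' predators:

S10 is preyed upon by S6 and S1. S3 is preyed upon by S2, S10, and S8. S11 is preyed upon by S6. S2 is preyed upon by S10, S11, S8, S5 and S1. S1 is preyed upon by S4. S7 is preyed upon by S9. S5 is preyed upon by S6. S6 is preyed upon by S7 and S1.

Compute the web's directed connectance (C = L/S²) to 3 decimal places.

The web has S = 11 species and L = 16 feeding links.
C = L / S² = 16 / 121 = 0.1322 ≈ 0.132.

C = 0.132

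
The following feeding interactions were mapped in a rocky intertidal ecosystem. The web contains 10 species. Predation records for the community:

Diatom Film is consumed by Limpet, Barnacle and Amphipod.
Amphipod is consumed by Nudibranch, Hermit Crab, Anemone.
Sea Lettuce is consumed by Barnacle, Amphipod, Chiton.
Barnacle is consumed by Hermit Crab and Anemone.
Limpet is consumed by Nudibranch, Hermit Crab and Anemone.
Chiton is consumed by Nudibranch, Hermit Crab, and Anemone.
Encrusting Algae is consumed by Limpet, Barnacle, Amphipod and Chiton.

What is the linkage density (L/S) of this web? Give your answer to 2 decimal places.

L/S = 2.10

There are L = 21 links among S = 10 species.
L/S = 21/10 = 2.1000 ≈ 2.10.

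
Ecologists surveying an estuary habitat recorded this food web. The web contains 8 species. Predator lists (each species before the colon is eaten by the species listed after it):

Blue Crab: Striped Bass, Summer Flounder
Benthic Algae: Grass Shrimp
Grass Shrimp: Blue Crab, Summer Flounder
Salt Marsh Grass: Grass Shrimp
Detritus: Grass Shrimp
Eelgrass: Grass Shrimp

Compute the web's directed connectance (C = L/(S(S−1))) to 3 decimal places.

The web has S = 8 species and L = 8 feeding links.
C = L / (S(S−1)) = 8 / 56 = 0.1429 ≈ 0.143.

C = 0.143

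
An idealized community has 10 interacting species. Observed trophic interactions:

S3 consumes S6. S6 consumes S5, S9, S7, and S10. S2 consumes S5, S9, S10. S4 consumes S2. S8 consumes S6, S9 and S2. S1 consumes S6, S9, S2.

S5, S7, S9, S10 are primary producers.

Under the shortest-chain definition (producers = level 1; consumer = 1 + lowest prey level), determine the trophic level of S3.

Trophic level 3

S5 is a producer → level 1.
S6 eats S5 → level 2.
S3 eats S6 → level 3.
No prey of S3 is below level 2, so 3 is the minimum.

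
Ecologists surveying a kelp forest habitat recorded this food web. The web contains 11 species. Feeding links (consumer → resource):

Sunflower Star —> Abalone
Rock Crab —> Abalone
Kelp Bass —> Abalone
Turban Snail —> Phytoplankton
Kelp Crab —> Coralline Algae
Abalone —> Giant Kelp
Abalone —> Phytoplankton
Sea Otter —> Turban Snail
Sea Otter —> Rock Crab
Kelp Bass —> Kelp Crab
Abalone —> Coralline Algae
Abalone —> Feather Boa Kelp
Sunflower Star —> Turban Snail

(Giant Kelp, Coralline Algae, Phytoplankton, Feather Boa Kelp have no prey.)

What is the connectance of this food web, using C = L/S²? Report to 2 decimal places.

C = 0.11

The web has S = 11 species and L = 13 feeding links.
C = L / S² = 13 / 121 = 0.1074 ≈ 0.11.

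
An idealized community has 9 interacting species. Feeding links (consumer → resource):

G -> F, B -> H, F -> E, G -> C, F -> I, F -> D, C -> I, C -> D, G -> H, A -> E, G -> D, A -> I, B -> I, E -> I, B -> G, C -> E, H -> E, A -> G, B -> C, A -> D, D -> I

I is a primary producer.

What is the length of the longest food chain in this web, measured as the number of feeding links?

4 links

One longest chain: I → D → F → G → A.
It has 5 species and 4 links.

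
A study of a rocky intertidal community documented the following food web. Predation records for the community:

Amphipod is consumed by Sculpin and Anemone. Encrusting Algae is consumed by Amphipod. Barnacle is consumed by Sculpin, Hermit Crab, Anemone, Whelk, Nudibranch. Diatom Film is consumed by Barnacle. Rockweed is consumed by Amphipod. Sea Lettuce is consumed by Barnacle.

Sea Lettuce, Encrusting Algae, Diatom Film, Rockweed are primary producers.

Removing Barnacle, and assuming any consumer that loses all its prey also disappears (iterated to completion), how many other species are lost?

3

Remove Barnacle.
Round 1: Whelk (all prey gone), Nudibranch (all prey gone), Hermit Crab (all prey gone) → extinct.
No further losses. Total secondary extinctions: 3.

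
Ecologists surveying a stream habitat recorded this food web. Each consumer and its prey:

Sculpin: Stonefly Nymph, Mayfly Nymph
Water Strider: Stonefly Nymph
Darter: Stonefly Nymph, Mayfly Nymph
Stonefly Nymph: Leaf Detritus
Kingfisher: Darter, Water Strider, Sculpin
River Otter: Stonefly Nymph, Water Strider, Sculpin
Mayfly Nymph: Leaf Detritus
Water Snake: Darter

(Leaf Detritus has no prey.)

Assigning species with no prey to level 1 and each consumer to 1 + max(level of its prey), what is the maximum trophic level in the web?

4

Basal resources (level 1): Leaf Detritus.
Leaf Detritus → Stonefly Nymph → Darter → Water Snake gives Water Snake level 4.
No species has a prey at level 4, so no species reaches level 5.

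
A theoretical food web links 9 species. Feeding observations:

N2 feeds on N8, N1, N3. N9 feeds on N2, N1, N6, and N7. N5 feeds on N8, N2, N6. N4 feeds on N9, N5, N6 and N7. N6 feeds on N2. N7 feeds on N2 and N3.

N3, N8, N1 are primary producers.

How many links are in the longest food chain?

4 links

One longest chain: N3 → N2 → N7 → N9 → N4.
It has 5 species and 4 links.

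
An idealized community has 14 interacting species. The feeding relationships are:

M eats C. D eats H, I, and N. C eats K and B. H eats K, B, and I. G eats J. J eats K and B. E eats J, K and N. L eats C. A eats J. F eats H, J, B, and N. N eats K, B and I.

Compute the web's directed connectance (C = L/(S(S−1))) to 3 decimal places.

C = 0.132

The web has S = 14 species and L = 24 feeding links.
C = L / (S(S−1)) = 24 / 182 = 0.1319 ≈ 0.132.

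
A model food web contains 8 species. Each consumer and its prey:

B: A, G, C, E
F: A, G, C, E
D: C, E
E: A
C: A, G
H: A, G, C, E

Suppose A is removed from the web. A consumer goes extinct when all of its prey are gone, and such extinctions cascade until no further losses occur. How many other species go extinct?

1

Remove A.
Round 1: E (all prey gone) → extinct.
No further losses. Total secondary extinctions: 1.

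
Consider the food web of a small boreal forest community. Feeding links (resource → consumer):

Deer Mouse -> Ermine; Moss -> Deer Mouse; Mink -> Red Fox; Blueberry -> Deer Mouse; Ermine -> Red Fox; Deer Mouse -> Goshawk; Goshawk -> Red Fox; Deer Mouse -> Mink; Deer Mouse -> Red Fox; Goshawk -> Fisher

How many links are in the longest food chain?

3 links

One longest chain: Blueberry → Deer Mouse → Ermine → Red Fox.
It has 4 species and 3 links.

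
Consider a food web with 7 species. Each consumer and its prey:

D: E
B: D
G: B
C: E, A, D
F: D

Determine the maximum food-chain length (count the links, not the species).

One longest chain: E → D → B → G.
It has 4 species and 3 links.

3 links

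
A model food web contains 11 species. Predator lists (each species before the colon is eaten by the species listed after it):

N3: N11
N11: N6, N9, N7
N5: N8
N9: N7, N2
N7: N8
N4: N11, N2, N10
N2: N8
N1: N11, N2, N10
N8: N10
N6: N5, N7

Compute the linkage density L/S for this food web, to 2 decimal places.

L/S = 1.64

There are L = 18 links among S = 11 species.
L/S = 18/11 = 1.6364 ≈ 1.64.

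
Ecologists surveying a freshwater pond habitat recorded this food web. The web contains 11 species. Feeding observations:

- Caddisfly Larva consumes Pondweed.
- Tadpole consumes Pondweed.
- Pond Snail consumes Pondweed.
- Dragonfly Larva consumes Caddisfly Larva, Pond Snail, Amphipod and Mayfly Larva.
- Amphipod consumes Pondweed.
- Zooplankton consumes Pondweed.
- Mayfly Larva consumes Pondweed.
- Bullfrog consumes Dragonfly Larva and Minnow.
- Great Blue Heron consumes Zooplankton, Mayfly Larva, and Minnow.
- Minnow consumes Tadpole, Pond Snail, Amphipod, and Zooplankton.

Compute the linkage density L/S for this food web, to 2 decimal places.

L/S = 1.73

There are L = 19 links among S = 11 species.
L/S = 19/11 = 1.7273 ≈ 1.73.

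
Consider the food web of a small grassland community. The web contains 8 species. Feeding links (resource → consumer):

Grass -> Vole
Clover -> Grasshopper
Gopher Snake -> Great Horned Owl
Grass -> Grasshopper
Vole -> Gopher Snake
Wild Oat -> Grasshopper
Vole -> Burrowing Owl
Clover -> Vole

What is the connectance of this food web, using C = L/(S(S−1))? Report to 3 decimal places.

C = 0.143

The web has S = 8 species and L = 8 feeding links.
C = L / (S(S−1)) = 8 / 56 = 0.1429 ≈ 0.143.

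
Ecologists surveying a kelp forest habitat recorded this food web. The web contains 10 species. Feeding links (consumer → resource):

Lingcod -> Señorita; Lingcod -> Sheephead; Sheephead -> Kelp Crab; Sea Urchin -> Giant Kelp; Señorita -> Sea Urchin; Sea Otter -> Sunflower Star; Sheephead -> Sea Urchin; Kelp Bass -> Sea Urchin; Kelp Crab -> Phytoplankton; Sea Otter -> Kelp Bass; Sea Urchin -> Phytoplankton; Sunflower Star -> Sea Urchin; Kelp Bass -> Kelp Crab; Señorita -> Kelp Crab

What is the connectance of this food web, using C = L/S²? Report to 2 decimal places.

C = 0.14

The web has S = 10 species and L = 14 feeding links.
C = L / S² = 14 / 100 = 0.1400 ≈ 0.14.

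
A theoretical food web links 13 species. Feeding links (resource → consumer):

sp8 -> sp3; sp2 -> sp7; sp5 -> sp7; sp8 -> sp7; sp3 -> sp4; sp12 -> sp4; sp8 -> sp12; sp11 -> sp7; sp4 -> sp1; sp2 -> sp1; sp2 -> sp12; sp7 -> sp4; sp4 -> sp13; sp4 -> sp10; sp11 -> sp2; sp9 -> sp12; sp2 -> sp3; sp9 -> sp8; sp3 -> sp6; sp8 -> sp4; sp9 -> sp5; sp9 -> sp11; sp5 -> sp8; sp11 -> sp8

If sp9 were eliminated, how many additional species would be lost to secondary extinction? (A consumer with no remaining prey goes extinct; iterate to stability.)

12

Remove sp9.
Round 1: sp5 (all prey gone), sp11 (all prey gone) → extinct.
Round 2: sp8 (all prey gone), sp2 (all prey gone) → extinct.
Round 3: sp12 (all prey gone), sp3 (all prey gone), sp7 (all prey gone) → extinct.
Round 4: sp4 (all prey gone), sp6 (all prey gone) → extinct.
Round 5: sp13 (all prey gone), sp1 (all prey gone), sp10 (all prey gone) → extinct.
No further losses. Total secondary extinctions: 12.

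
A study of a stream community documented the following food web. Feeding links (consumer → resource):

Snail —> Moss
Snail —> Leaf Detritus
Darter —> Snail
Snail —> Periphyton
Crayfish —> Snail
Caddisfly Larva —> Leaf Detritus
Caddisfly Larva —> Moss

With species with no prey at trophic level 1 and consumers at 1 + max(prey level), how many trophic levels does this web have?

3

Basal resources (level 1): Moss, Periphyton, Leaf Detritus.
Moss → Snail → Crayfish gives Crayfish level 3.
No species has a prey at level 3, so no species reaches level 4.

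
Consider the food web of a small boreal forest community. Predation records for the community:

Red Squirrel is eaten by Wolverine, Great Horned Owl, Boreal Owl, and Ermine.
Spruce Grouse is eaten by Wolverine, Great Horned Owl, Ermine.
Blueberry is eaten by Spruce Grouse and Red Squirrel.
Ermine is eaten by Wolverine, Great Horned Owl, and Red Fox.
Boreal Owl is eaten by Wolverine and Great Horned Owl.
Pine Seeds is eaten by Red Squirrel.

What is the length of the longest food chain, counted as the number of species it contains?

4 species

One longest chain: Pine Seeds → Red Squirrel → Boreal Owl → Great Horned Owl.
It has 4 species and 3 links.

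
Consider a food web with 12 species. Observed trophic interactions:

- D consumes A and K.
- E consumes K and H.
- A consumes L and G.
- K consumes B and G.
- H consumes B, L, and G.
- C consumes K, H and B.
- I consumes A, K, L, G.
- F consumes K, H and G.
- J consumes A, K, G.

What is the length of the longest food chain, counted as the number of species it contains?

3 species

One longest chain: G → A → I.
It has 3 species and 2 links.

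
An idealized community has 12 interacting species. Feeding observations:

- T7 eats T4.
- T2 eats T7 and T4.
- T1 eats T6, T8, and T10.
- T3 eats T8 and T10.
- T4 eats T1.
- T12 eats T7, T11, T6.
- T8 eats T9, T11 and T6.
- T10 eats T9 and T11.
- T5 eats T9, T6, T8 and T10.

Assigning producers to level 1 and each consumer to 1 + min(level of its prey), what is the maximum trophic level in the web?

4

Producers (level 1): T9, T6, T11.
Following each consumer down to its lowest-level prey: T6 → T1 → T4 → T7 (levels 1 through 4).
All prey of T7 (T4 3) are at level 3 or above, so T7 is at level 1 + 3 = 4.
Every consumer has at least one prey at level 3 or below, so none exceeds level 4.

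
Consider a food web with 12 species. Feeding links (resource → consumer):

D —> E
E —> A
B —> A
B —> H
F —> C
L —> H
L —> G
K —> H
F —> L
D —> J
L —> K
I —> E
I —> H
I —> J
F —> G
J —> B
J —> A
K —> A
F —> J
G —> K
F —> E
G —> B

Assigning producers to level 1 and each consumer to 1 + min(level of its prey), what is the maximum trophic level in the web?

Producers (level 1): I, F, D.
Following each consumer down to its lowest-level prey: I → J → B (levels 1 through 3).
All prey of B (J 2, G 2) are at level 2 or above, so B is at level 1 + 2 = 3.
Every consumer has at least one prey at level 2 or below, so none exceeds level 3.

3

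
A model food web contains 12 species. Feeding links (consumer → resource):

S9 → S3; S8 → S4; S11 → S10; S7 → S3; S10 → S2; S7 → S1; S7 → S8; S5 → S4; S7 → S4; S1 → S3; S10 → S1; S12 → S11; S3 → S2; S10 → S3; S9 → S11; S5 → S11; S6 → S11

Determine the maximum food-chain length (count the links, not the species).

One longest chain: S2 → S3 → S1 → S10 → S11 → S5.
It has 6 species and 5 links.

5 links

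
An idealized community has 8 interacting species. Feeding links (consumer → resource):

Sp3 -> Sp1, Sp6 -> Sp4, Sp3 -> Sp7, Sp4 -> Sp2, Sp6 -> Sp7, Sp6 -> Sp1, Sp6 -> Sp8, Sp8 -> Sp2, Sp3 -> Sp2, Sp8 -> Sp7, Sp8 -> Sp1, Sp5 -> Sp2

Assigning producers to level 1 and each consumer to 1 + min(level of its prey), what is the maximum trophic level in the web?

2

Producers (level 1): Sp2, Sp1, Sp7.
Following each consumer down to its lowest-level prey: Sp1 → Sp6 (levels 1 through 2).
All prey of Sp6 (Sp1 1, Sp7 1, Sp8 2, Sp4 2) are at level 1 or above, so Sp6 is at level 1 + 1 = 2.
Every consumer has at least one prey at level 1 or below, so none exceeds level 2.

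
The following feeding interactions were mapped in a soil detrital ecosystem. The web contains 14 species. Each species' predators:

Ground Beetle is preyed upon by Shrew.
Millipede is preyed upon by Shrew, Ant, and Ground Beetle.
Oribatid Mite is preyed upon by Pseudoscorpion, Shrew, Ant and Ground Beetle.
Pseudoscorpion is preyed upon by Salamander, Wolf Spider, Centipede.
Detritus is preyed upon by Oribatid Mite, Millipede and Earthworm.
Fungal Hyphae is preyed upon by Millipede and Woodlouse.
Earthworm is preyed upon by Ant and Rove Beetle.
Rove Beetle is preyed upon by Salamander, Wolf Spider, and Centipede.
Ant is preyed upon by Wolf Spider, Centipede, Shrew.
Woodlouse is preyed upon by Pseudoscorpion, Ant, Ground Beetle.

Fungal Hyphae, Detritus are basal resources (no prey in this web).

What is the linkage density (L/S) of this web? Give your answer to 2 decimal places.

L/S = 1.93

There are L = 27 links among S = 14 species.
L/S = 27/14 = 1.9286 ≈ 1.93.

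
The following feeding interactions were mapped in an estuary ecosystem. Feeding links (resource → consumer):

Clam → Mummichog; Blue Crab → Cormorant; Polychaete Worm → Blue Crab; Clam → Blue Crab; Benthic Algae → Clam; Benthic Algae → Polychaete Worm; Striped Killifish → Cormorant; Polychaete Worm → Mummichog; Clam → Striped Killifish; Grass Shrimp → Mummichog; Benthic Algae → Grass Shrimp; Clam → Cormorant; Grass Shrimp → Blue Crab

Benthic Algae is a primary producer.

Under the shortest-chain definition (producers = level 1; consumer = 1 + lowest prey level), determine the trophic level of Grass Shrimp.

Benthic Algae is a producer → level 1.
Grass Shrimp eats Benthic Algae → level 2.

Trophic level 2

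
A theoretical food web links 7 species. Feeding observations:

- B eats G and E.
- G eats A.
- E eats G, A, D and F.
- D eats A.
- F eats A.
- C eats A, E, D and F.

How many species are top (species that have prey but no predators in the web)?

2

Top species (has prey, but nothing eats it): C, B.
Count: 2.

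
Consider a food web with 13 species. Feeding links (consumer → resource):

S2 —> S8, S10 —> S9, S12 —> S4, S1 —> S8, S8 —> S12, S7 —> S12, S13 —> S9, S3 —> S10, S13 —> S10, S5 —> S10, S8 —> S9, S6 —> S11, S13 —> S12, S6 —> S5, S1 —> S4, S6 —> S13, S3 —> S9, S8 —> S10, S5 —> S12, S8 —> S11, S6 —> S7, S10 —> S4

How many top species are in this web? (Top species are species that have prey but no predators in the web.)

Top species (has prey, but nothing eats it): S3, S6, S2, S1.
Count: 4.

4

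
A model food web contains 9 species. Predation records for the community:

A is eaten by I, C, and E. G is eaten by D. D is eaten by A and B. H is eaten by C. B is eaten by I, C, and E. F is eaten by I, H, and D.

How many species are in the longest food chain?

4 species

One longest chain: G → D → B → C.
It has 4 species and 3 links.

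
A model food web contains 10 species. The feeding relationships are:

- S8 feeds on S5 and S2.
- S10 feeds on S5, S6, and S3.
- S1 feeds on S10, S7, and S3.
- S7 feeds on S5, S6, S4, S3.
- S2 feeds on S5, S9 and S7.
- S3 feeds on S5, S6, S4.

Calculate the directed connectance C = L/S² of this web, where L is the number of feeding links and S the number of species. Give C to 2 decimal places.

The web has S = 10 species and L = 18 feeding links.
C = L / S² = 18 / 100 = 0.1800 ≈ 0.18.

C = 0.18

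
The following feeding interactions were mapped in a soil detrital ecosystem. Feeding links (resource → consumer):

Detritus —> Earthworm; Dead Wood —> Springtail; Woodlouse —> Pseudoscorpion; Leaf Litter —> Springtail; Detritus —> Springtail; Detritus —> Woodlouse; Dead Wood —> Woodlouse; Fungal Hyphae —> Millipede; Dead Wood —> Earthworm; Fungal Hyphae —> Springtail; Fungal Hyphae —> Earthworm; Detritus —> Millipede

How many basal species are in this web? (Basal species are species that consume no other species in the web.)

Basal species (no prey listed): Dead Wood, Leaf Litter, Fungal Hyphae, Detritus.
Count: 4.

4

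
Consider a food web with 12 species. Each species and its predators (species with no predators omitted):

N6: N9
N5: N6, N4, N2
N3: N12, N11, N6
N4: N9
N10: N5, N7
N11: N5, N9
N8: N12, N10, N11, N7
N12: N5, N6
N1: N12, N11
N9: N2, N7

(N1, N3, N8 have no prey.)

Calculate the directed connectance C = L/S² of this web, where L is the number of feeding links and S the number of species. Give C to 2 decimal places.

The web has S = 12 species and L = 22 feeding links.
C = L / S² = 22 / 144 = 0.1528 ≈ 0.15.

C = 0.15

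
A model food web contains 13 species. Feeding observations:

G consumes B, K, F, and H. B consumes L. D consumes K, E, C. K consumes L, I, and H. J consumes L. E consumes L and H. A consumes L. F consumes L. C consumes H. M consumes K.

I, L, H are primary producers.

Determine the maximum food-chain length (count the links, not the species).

One longest chain: I → K → D.
It has 3 species and 2 links.

2 links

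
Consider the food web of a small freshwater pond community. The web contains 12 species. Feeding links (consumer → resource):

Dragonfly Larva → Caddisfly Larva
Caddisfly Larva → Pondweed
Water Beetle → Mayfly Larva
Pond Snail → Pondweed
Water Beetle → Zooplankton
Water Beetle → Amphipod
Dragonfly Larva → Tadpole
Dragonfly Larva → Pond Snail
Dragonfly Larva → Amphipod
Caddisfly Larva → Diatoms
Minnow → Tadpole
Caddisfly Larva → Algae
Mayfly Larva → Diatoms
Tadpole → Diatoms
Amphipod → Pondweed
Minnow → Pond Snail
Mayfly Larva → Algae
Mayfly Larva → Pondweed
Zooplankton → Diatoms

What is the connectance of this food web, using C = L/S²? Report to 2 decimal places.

The web has S = 12 species and L = 19 feeding links.
C = L / S² = 19 / 144 = 0.1319 ≈ 0.13.

C = 0.13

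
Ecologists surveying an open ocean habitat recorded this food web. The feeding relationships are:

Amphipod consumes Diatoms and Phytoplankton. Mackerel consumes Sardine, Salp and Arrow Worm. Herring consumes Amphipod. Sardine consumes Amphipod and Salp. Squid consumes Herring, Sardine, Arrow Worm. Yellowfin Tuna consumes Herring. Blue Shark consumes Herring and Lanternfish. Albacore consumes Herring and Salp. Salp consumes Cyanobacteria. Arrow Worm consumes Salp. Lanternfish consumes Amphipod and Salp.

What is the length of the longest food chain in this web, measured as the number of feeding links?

One longest chain: Phytoplankton → Amphipod → Herring → Yellowfin Tuna.
It has 4 species and 3 links.

3 links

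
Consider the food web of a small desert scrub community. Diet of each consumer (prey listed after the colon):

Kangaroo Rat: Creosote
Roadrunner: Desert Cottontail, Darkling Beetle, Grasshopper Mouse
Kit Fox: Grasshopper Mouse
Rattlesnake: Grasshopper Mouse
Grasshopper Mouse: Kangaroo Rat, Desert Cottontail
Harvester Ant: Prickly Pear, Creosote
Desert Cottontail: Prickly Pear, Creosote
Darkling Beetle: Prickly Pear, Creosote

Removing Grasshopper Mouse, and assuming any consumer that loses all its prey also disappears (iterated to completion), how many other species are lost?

Remove Grasshopper Mouse.
Round 1: Rattlesnake (all prey gone), Kit Fox (all prey gone) → extinct.
No further losses. Total secondary extinctions: 2.

2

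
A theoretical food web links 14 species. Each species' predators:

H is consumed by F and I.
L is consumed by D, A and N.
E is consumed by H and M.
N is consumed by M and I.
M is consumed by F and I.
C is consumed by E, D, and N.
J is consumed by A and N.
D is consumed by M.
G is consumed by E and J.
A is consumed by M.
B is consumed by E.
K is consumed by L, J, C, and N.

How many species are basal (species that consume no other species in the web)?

Basal species (no prey listed): B, K, G.
Count: 3.

3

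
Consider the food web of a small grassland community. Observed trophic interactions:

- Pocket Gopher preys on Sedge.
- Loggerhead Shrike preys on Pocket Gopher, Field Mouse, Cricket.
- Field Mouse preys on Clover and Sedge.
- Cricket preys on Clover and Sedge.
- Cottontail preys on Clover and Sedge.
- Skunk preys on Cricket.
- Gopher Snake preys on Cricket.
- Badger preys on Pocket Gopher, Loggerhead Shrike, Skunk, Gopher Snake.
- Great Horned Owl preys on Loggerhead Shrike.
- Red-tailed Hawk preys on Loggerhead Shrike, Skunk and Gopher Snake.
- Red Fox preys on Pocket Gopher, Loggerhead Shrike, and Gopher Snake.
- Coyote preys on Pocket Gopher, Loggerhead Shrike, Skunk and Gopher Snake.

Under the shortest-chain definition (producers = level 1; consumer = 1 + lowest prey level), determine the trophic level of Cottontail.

Clover is a producer → level 1.
Cottontail eats Clover → level 2.

Trophic level 2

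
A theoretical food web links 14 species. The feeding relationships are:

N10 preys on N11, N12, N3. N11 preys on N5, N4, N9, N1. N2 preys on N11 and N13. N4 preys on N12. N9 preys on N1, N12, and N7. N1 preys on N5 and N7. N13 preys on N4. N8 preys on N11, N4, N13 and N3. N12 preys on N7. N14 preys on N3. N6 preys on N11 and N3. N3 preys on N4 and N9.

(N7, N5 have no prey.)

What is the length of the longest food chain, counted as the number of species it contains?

One longest chain: N7 → N1 → N9 → N3 → N14.
It has 5 species and 4 links.

5 species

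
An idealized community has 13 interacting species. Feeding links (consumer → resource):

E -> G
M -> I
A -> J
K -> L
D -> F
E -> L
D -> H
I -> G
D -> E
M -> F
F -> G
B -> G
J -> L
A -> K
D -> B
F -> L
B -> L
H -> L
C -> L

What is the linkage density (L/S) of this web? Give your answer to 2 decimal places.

There are L = 19 links among S = 13 species.
L/S = 19/13 = 1.4615 ≈ 1.46.

L/S = 1.46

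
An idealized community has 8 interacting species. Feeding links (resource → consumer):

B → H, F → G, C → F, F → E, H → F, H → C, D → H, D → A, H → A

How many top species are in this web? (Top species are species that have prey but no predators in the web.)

3

Top species (has prey, but nothing eats it): A, E, G.
Count: 3.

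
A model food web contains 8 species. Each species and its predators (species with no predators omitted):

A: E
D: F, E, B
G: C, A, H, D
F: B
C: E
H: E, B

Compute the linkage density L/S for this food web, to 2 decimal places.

L/S = 1.50

There are L = 12 links among S = 8 species.
L/S = 12/8 = 1.5000 ≈ 1.50.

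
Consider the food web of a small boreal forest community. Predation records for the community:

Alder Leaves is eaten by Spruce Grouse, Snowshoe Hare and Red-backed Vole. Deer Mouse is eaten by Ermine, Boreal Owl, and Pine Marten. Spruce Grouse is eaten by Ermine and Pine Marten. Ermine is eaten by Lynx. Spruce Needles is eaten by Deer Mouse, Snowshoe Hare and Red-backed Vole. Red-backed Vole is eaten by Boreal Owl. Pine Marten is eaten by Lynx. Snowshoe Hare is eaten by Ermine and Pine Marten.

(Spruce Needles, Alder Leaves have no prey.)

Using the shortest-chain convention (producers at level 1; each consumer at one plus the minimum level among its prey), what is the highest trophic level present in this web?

4

Producers (level 1): Spruce Needles, Alder Leaves.
Following each consumer down to its lowest-level prey: Spruce Needles → Deer Mouse → Pine Marten → Lynx (levels 1 through 4).
All prey of Lynx (Pine Marten 3, Ermine 3) are at level 3 or above, so Lynx is at level 1 + 3 = 4.
Every consumer has at least one prey at level 3 or below, so none exceeds level 4.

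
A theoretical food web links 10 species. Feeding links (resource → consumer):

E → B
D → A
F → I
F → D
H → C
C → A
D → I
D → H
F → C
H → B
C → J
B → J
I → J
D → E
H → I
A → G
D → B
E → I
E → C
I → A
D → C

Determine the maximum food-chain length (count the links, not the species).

One longest chain: F → D → E → I → A → G.
It has 6 species and 5 links.

5 links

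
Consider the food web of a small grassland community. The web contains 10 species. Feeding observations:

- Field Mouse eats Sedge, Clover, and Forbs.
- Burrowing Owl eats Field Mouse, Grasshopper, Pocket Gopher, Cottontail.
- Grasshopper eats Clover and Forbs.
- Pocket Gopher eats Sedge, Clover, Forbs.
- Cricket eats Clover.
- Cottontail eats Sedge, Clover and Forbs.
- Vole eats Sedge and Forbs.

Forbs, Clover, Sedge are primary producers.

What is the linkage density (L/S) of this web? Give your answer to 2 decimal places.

L/S = 1.80

There are L = 18 links among S = 10 species.
L/S = 18/10 = 1.8000 ≈ 1.80.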